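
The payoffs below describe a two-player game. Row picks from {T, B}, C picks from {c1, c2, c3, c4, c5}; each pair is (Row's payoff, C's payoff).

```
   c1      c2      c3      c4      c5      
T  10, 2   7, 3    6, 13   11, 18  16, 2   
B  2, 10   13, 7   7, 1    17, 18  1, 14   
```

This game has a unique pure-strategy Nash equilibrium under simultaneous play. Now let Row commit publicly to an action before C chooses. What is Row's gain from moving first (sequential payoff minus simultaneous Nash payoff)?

C best-responds to each possible Row move:
- T: C compares 2, 3, 13, 18, 2 and picks c4; Row would get 11.
- B: C compares 10, 7, 1, 18, 14 and picks c4; Row would get 17.
Among 11, 17, the best is 17 at B. Subgame-perfect outcome: (B, c4) with payoffs (17, 18).
Now find the simultaneous Nash equilibrium.
Row's best replies: c1→T; c2→B; c3→B; c4→B; c5→T.
C's best replies: T→c4; B→c4.
Only (B, c4) has each player best-responding; Nash payoffs (17, 18).
Row's commitment gain: 17 − 17 = 0.

0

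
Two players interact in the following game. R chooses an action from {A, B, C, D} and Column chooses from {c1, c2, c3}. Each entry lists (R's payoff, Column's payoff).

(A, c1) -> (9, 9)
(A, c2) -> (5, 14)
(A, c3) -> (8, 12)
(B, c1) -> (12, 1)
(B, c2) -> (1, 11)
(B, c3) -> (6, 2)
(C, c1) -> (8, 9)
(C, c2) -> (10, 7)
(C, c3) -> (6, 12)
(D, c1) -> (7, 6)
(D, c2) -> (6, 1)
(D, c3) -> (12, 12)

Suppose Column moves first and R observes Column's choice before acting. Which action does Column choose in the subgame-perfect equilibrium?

Work backward from R's decision.
- c1 → R plays B (best of 9, 12, 8, 7); Column gets 1.
- c2 → R plays C (best of 5, 1, 10, 6); Column gets 7.
- c3 → R plays D (best of 8, 6, 6, 12); Column gets 12.
Among 1, 7, 12, the best is 12 at c3. Subgame-perfect outcome: (D, c3) with payoffs (12, 12).

c3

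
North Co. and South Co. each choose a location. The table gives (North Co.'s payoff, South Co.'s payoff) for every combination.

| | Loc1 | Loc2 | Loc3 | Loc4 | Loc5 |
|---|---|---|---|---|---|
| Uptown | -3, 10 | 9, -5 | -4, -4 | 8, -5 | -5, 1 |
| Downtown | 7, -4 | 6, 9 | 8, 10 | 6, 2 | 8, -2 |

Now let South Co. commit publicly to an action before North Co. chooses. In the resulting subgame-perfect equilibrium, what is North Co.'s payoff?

Work backward from North Co.'s decision.
- Loc1: BR = Downtown, leader payoff -4.
- Loc2: BR = Uptown, leader payoff -5.
- Loc3: BR = Downtown, leader payoff 10.
- Loc4: BR = Uptown, leader payoff -5.
- Loc5: BR = Downtown, leader payoff -2.
South Co.'s induced payoffs are -4, -5, 10, -5, -2, so South Co. commits to Loc3. Subgame-perfect outcome: (Downtown, Loc3) with payoffs (8, 10).

8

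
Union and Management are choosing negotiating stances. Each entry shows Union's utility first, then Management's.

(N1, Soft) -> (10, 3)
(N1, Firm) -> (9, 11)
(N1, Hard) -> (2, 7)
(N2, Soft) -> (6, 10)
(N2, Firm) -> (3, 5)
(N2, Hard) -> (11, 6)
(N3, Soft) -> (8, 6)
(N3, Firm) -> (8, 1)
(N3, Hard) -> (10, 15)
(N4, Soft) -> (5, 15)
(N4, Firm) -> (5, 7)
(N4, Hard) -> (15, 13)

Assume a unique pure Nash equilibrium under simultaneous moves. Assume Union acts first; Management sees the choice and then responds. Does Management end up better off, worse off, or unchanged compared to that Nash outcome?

better off

Solve by backward induction (Union leads).
- N1: BR = Firm, leader payoff 9.
- N2: BR = Soft, leader payoff 6.
- N3: BR = Hard, leader payoff 10.
- N4: BR = Soft, leader payoff 5.
Union's induced payoffs are 9, 6, 10, 5, so Union commits to N3. Subgame-perfect outcome: (N3, Hard) with payoffs (10, 15).
For the simultaneous game, intersect best replies.
Union's best replies: Soft→N1; Firm→N1; Hard→N4.
Management's best replies: N1→Firm; N2→Soft; N3→Hard; N4→Soft.
Only (N1, Firm) has each player best-responding; Nash payoffs (9, 11).
Management earns 15 sequentially versus 11 at the Nash outcome: better off.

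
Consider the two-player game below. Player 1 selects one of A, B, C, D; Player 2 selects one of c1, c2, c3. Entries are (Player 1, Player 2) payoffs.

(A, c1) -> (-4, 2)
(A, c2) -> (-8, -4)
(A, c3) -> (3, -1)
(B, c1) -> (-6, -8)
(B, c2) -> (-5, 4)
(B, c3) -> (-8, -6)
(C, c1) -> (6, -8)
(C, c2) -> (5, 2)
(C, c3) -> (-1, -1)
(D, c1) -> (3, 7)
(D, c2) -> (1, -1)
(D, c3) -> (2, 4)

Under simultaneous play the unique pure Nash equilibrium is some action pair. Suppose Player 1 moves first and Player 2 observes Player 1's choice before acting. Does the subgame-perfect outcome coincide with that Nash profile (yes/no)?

Work backward from Player 2's decision.
- A: BR = c1, leader payoff -4.
- B: BR = c2, leader payoff -5.
- C: BR = c2, leader payoff 5.
- D: BR = c1, leader payoff 3.
Maximizing over -4, -5, 5, 3, Player 1 chooses C. Subgame-perfect outcome: (C, c2) with payoffs (5, 2).
Now find the simultaneous Nash equilibrium.
Player 1's best replies: c1→C; c2→C; c3→A.
Player 2's best replies: A→c1; B→c2; C→c2; D→c1.
The unique mutual best reply is (C, c2), giving (5, 2).
Sequential outcome (C, c2) coincides with the Nash profile (C, c2).

yes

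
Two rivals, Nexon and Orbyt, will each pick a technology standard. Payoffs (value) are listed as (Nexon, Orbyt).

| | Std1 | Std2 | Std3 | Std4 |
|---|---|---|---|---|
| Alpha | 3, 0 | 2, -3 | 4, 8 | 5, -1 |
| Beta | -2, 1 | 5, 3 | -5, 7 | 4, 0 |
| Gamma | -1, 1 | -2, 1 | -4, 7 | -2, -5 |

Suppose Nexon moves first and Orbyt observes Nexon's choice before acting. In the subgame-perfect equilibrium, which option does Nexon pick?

Orbyt best-responds to each possible Nexon move:
- Alpha: BR = Std3, leader payoff 4.
- Beta: BR = Std3, leader payoff -5.
- Gamma: BR = Std3, leader payoff -4.
Nexon's induced payoffs are 4, -5, -4, so Nexon commits to Alpha. Subgame-perfect outcome: (Alpha, Std3) with payoffs (4, 8).

Alpha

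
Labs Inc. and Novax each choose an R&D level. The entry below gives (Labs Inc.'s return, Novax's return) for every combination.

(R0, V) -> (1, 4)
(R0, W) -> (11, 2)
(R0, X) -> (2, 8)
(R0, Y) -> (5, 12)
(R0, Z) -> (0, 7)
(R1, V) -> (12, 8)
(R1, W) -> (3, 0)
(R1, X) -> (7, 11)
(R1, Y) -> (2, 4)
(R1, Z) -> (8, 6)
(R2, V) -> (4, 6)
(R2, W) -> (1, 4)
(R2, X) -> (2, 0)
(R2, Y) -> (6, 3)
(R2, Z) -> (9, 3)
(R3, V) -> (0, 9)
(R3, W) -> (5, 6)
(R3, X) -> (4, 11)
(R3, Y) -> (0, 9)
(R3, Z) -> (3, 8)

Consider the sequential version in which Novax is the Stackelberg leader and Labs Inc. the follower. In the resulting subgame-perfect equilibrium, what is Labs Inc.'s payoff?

7

Work backward from Labs Inc.'s decision.
- V: BR = R1, leader payoff 8.
- W: BR = R0, leader payoff 2.
- X: BR = R1, leader payoff 11.
- Y: BR = R2, leader payoff 3.
- Z: BR = R2, leader payoff 3.
Novax's induced payoffs are 8, 2, 11, 3, 3, so Novax commits to X. Subgame-perfect outcome: (R1, X) with payoffs (7, 11).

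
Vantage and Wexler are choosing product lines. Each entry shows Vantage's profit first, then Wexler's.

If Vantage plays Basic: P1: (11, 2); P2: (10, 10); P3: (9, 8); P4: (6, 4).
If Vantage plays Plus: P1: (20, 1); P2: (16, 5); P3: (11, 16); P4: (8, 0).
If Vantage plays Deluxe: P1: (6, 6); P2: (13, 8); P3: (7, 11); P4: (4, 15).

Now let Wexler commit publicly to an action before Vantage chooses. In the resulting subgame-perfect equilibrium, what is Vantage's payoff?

Backward induction with Wexler moving first.
- P1 → Vantage plays Plus (best of 11, 20, 6); Wexler gets 1.
- P2 → Vantage plays Plus (best of 10, 16, 13); Wexler gets 5.
- P3 → Vantage plays Plus (best of 9, 11, 7); Wexler gets 16.
- P4 → Vantage plays Plus (best of 6, 8, 4); Wexler gets 0.
Among 1, 5, 16, 0, the best is 16 at P3. Subgame-perfect outcome: (Plus, P3) with payoffs (11, 16).

11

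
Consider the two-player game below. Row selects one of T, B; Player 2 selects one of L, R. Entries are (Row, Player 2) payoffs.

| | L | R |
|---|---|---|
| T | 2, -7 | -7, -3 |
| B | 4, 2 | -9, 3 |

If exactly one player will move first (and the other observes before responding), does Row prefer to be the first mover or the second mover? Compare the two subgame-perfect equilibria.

second

If Row leads: Player 2's best replies are T→R, B→R; Row's induced payoffs -7, -9; outcome (T, R), payoffs (-7, -3).
If Player 2 leads: Row's best replies are L→B, R→T; Player 2's induced payoffs 2, -3; outcome (B, L), payoffs (4, 2).
Row gets -7 moving first and 4 moving second, so Row prefers to move second.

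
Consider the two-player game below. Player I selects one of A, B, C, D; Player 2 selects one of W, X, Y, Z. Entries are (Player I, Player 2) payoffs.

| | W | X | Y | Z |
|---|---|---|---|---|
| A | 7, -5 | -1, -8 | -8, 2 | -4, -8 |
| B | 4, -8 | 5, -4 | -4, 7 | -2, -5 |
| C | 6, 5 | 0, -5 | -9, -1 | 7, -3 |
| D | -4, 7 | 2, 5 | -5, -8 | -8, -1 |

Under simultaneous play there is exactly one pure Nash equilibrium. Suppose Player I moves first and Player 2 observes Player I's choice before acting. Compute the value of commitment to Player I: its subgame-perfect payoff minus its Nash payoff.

Work backward from Player 2's decision.
- A → Player 2 plays Y (best of -5, -8, 2, -8); Player I gets -8.
- B → Player 2 plays Y (best of -8, -4, 7, -5); Player I gets -4.
- C → Player 2 plays W (best of 5, -5, -1, -3); Player I gets 6.
- D → Player 2 plays W (best of 7, 5, -8, -1); Player I gets -4.
Maximizing over -8, -4, 6, -4, Player I chooses C. Subgame-perfect outcome: (C, W) with payoffs (6, 5).
Now find the simultaneous Nash equilibrium.
Player I's best replies: W→A; X→B; Y→B; Z→C.
Player 2's best replies: A→Y; B→Y; C→W; D→W.
Only (B, Y) has each player best-responding; Nash payoffs (-4, 7).
Player I's commitment gain: 6 − -4 = 10.

10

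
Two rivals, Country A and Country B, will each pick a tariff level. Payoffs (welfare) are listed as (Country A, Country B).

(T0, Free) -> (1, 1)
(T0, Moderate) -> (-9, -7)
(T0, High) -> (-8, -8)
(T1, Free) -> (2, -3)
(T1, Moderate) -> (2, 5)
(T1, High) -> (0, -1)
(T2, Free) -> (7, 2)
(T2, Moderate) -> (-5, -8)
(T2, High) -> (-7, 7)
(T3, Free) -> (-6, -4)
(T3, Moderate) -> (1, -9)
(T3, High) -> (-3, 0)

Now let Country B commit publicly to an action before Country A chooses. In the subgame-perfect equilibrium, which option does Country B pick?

Solve by backward induction (Country B leads).
- Free: BR = T2, leader payoff 2.
- Moderate: BR = T1, leader payoff 5.
- High: BR = T1, leader payoff -1.
Country B's induced payoffs are 2, 5, -1, so Country B commits to Moderate. Subgame-perfect outcome: (T1, Moderate) with payoffs (2, 5).

Moderate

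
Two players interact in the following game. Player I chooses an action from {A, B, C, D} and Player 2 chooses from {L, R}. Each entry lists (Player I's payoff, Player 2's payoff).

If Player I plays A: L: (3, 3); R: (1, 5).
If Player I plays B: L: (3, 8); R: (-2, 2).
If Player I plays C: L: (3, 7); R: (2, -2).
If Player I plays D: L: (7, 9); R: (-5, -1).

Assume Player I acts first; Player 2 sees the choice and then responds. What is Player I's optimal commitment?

Backward induction with Player I moving first.
- A: BR = R, leader payoff 1.
- B: BR = L, leader payoff 3.
- C: BR = L, leader payoff 3.
- D: BR = L, leader payoff 7.
Player I's induced payoffs are 1, 3, 3, 7, so Player I commits to D. Subgame-perfect outcome: (D, L) with payoffs (7, 9).

D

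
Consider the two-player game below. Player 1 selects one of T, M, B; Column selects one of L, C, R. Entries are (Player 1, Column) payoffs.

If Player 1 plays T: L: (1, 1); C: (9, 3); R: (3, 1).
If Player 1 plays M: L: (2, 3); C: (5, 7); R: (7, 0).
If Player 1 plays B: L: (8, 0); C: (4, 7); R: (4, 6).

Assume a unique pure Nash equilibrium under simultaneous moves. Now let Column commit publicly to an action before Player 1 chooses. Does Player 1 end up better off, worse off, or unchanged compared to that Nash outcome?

unchanged

Solve by backward induction (Column leads).
- L → Player 1 plays B (best of 1, 2, 8); Column gets 0.
- C → Player 1 plays T (best of 9, 5, 4); Column gets 3.
- R → Player 1 plays M (best of 3, 7, 4); Column gets 0.
Maximizing over 0, 3, 0, Column chooses C. Subgame-perfect outcome: (T, C) with payoffs (9, 3).
For the simultaneous game, intersect best replies.
Player 1's best replies: L→B; C→T; R→M.
Column's best replies: T→C; M→C; B→C.
The unique mutual best reply is (T, C), giving (9, 3).
Player 1 earns 9 sequentially versus 9 at the Nash outcome: unchanged.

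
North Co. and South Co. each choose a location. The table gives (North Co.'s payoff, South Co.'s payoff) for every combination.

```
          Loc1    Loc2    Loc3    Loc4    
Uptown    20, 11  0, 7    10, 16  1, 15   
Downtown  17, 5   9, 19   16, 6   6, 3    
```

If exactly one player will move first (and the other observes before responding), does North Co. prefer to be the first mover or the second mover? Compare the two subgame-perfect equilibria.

If North Co. leads: South Co.'s best replies are Uptown→Loc3, Downtown→Loc2; North Co.'s induced payoffs 10, 9; outcome (Uptown, Loc3), payoffs (10, 16).
If South Co. leads: North Co.'s best replies are Loc1→Uptown, Loc2→Downtown, Loc3→Downtown, Loc4→Downtown; South Co.'s induced payoffs 11, 19, 6, 3; outcome (Downtown, Loc2), payoffs (9, 19).
North Co. gets 10 moving first and 9 moving second, so North Co. prefers to move first.

first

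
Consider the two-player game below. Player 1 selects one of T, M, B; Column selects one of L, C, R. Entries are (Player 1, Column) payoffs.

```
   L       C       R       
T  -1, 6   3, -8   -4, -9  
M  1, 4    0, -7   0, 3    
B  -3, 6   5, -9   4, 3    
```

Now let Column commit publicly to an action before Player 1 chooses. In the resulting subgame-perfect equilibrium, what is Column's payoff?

Player 1 best-responds to each possible Column move:
- L: Player 1 compares -1, 1, -3 and picks M; Column would get 4.
- C: Player 1 compares 3, 0, 5 and picks B; Column would get -9.
- R: Player 1 compares -4, 0, 4 and picks B; Column would get 3.
Column's induced payoffs are 4, -9, 3, so Column commits to L. Subgame-perfect outcome: (M, L) with payoffs (1, 4).

4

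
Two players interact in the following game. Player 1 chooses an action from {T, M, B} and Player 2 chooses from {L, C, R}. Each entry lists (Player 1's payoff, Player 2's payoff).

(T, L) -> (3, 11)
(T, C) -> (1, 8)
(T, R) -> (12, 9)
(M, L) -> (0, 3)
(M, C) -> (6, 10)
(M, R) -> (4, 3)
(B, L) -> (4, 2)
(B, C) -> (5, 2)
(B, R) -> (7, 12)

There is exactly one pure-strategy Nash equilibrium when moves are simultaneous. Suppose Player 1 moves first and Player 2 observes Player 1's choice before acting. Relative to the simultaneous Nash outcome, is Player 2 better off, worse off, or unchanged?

better off

Backward induction with Player 1 moving first.
- T: BR = L, leader payoff 3.
- M: BR = C, leader payoff 6.
- B: BR = R, leader payoff 7.
Player 1's induced payoffs are 3, 6, 7, so Player 1 commits to B. Subgame-perfect outcome: (B, R) with payoffs (7, 12).
Under simultaneous play:
Player 1's best replies: L→B; C→M; R→T.
Player 2's best replies: T→L; M→C; B→R.
The unique mutual best reply is (M, C), giving (6, 10).
Player 2 earns 12 sequentially versus 10 at the Nash outcome: better off.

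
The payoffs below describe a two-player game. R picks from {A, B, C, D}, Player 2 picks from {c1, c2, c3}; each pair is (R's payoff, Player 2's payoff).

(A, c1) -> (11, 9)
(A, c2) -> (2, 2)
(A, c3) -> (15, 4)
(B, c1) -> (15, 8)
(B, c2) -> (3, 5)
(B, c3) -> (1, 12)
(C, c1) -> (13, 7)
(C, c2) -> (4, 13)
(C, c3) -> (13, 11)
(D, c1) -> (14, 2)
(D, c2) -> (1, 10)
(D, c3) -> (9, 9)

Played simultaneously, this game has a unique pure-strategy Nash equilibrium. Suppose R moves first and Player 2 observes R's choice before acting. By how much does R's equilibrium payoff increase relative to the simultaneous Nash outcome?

7

Backward induction with R moving first.
- A → Player 2 plays c1 (best of 9, 2, 4); R gets 11.
- B → Player 2 plays c3 (best of 8, 5, 12); R gets 1.
- C → Player 2 plays c2 (best of 7, 13, 11); R gets 4.
- D → Player 2 plays c2 (best of 2, 10, 9); R gets 1.
R's induced payoffs are 11, 1, 4, 1, so R commits to A. Subgame-perfect outcome: (A, c1) with payoffs (11, 9).
For the simultaneous game, intersect best replies.
R's best replies: c1→B; c2→C; c3→A.
Player 2's best replies: A→c1; B→c3; C→c2; D→c2.
The unique mutual best reply is (C, c2), giving (4, 13).
R's commitment gain: 11 − 4 = 7.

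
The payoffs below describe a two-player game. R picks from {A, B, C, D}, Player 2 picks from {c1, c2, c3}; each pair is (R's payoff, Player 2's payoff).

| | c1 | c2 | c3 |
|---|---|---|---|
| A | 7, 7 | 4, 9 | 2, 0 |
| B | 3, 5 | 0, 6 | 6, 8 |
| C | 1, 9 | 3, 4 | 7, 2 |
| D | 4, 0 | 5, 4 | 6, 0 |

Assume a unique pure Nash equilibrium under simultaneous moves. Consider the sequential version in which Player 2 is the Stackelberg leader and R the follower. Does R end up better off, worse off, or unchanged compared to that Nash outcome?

Solve by backward induction (Player 2 leads).
- c1: R compares 7, 3, 1, 4 and picks A; Player 2 would get 7.
- c2: R compares 4, 0, 3, 5 and picks D; Player 2 would get 4.
- c3: R compares 2, 6, 7, 6 and picks C; Player 2 would get 2.
Among 7, 4, 2, the best is 7 at c1. Subgame-perfect outcome: (A, c1) with payoffs (7, 7).
Now find the simultaneous Nash equilibrium.
R's best replies: c1→A; c2→D; c3→C.
Player 2's best replies: A→c2; B→c3; C→c1; D→c2.
The unique mutual best reply is (D, c2), giving (5, 4).
R earns 7 sequentially versus 5 at the Nash outcome: better off.

better off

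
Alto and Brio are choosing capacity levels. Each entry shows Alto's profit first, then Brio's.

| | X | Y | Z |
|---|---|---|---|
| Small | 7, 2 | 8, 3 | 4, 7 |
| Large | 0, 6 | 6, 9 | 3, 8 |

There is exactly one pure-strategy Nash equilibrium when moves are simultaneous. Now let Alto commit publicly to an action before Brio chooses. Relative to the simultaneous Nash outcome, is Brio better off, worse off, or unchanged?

better off

Backward induction with Alto moving first.
- Small: BR = Z, leader payoff 4.
- Large: BR = Y, leader payoff 6.
Among 4, 6, the best is 6 at Large. Subgame-perfect outcome: (Large, Y) with payoffs (6, 9).
For the simultaneous game, intersect best replies.
Alto's best replies: X→Small; Y→Small; Z→Small.
Brio's best replies: Small→Z; Large→Y.
The unique mutual best reply is (Small, Z), giving (4, 7).
Brio earns 9 sequentially versus 7 at the Nash outcome: better off.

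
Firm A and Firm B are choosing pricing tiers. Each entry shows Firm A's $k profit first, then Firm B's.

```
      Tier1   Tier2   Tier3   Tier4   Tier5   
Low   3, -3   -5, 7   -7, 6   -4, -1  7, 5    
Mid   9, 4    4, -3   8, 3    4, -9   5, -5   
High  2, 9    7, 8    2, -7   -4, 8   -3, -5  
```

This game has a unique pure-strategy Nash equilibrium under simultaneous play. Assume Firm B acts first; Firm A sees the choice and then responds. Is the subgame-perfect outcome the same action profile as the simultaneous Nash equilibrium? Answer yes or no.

Firm A best-responds to each possible Firm B move:
- Tier1: BR = Mid, leader payoff 4.
- Tier2: BR = High, leader payoff 8.
- Tier3: BR = Mid, leader payoff 3.
- Tier4: BR = Mid, leader payoff -9.
- Tier5: BR = Low, leader payoff 5.
Among 4, 8, 3, -9, 5, the best is 8 at Tier2. Subgame-perfect outcome: (High, Tier2) with payoffs (7, 8).
For the simultaneous game, intersect best replies.
Firm A's best replies: Tier1→Mid; Tier2→High; Tier3→Mid; Tier4→Mid; Tier5→Low.
Firm B's best replies: Low→Tier2; Mid→Tier1; High→Tier1.
The unique mutual best reply is (Mid, Tier1), giving (9, 4).
Sequential outcome (High, Tier2) differs from the Nash profile (Mid, Tier1).

no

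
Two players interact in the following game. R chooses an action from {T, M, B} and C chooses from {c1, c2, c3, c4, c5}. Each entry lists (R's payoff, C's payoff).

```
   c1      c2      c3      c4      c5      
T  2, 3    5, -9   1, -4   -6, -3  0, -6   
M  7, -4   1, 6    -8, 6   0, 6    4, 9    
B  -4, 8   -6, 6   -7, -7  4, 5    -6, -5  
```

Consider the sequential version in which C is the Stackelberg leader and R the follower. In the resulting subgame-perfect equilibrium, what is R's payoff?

4

Backward induction with C moving first.
- c1: BR = M, leader payoff -4.
- c2: BR = T, leader payoff -9.
- c3: BR = T, leader payoff -4.
- c4: BR = B, leader payoff 5.
- c5: BR = M, leader payoff 9.
Among -4, -9, -4, 5, 9, the best is 9 at c5. Subgame-perfect outcome: (M, c5) with payoffs (4, 9).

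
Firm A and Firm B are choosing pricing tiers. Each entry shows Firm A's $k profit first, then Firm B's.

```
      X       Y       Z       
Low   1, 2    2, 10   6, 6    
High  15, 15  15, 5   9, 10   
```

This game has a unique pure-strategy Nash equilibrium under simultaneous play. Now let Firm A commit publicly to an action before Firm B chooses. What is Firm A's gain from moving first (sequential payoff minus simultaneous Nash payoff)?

Solve by backward induction (Firm A leads).
- Low: Firm B compares 2, 10, 6 and picks Y; Firm A would get 2.
- High: Firm B compares 15, 5, 10 and picks X; Firm A would get 15.
Firm A's induced payoffs are 2, 15, so Firm A commits to High. Subgame-perfect outcome: (High, X) with payoffs (15, 15).
Under simultaneous play:
Firm A's best replies: X→High; Y→High; Z→High.
Firm B's best replies: Low→Y; High→X.
The unique mutual best reply is (High, X), giving (15, 15).
Firm A's commitment gain: 15 − 15 = 0.

0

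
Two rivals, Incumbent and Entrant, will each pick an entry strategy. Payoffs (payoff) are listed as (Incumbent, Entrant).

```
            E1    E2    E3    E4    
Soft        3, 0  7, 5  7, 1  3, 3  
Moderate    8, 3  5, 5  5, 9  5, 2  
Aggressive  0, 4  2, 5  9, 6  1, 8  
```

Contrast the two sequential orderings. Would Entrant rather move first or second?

first

If Incumbent leads: Entrant's best replies are Soft→E2, Moderate→E3, Aggressive→E4; Incumbent's induced payoffs 7, 5, 1; outcome (Soft, E2), payoffs (7, 5).
If Entrant leads: Incumbent's best replies are E1→Moderate, E2→Soft, E3→Aggressive, E4→Moderate; Entrant's induced payoffs 3, 5, 6, 2; outcome (Aggressive, E3), payoffs (9, 6).
Entrant gets 6 moving first and 5 moving second, so Entrant prefers to move first.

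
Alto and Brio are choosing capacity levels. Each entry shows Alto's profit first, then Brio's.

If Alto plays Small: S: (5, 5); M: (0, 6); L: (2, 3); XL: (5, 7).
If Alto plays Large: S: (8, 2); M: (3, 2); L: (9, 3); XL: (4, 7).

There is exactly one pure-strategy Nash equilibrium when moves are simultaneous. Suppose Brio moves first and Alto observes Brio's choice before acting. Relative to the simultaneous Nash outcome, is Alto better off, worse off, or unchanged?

Backward induction with Brio moving first.
- S: Alto compares 5, 8 and picks Large; Brio would get 2.
- M: Alto compares 0, 3 and picks Large; Brio would get 2.
- L: Alto compares 2, 9 and picks Large; Brio would get 3.
- XL: Alto compares 5, 4 and picks Small; Brio would get 7.
Maximizing over 2, 2, 3, 7, Brio chooses XL. Subgame-perfect outcome: (Small, XL) with payoffs (5, 7).
Now find the simultaneous Nash equilibrium.
Alto's best replies: S→Large; M→Large; L→Large; XL→Small.
Brio's best replies: Small→XL; Large→XL.
Only (Small, XL) has each player best-responding; Nash payoffs (5, 7).
Alto earns 5 sequentially versus 5 at the Nash outcome: unchanged.

unchanged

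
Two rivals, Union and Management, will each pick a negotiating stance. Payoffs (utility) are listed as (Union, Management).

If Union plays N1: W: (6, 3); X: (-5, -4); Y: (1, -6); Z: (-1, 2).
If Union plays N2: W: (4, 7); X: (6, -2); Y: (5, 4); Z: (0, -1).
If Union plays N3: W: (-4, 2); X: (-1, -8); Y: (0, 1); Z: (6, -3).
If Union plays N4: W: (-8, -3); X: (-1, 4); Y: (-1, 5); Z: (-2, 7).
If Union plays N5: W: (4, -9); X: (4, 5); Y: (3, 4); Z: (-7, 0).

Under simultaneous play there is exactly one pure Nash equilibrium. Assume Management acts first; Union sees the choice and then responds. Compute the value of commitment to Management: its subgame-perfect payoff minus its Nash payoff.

1

Solve by backward induction (Management leads).
- W → Union plays N1 (best of 6, 4, -4, -8, 4); Management gets 3.
- X → Union plays N2 (best of -5, 6, -1, -1, 4); Management gets -2.
- Y → Union plays N2 (best of 1, 5, 0, -1, 3); Management gets 4.
- Z → Union plays N3 (best of -1, 0, 6, -2, -7); Management gets -3.
Management's induced payoffs are 3, -2, 4, -3, so Management commits to Y. Subgame-perfect outcome: (N2, Y) with payoffs (5, 4).
For the simultaneous game, intersect best replies.
Union's best replies: W→N1; X→N2; Y→N2; Z→N3.
Management's best replies: N1→W; N2→W; N3→W; N4→Z; N5→X.
The unique mutual best reply is (N1, W), giving (6, 3).
Management's commitment gain: 4 − 3 = 1.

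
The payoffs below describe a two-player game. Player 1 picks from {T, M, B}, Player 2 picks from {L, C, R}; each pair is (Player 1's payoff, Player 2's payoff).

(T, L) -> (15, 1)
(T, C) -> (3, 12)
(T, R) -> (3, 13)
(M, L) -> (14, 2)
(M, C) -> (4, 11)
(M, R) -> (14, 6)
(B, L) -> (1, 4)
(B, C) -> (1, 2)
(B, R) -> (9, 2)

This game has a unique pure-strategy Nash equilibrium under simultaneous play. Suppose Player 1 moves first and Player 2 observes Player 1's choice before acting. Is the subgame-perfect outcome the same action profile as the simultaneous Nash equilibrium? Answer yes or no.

Backward induction with Player 1 moving first.
- T: BR = R, leader payoff 3.
- M: BR = C, leader payoff 4.
- B: BR = L, leader payoff 1.
Player 1's induced payoffs are 3, 4, 1, so Player 1 commits to M. Subgame-perfect outcome: (M, C) with payoffs (4, 11).
Under simultaneous play:
Player 1's best replies: L→T; C→M; R→M.
Player 2's best replies: T→R; M→C; B→L.
Only (M, C) has each player best-responding; Nash payoffs (4, 11).
Sequential outcome (M, C) coincides with the Nash profile (M, C).

yes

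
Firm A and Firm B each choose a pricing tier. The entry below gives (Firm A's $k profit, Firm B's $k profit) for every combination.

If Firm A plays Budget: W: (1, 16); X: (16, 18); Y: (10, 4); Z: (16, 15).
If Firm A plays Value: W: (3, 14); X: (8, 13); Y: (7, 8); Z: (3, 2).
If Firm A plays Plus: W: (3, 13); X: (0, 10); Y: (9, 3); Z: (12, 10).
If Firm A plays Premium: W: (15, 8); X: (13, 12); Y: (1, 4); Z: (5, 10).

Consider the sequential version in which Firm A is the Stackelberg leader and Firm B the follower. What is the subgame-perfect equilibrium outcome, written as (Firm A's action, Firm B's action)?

(Budget, X)

Work backward from Firm B's decision.
- Budget: Firm B compares 16, 18, 4, 15 and picks X; Firm A would get 16.
- Value: Firm B compares 14, 13, 8, 2 and picks W; Firm A would get 3.
- Plus: Firm B compares 13, 10, 3, 10 and picks W; Firm A would get 3.
- Premium: Firm B compares 8, 12, 4, 10 and picks X; Firm A would get 13.
Maximizing over 16, 3, 3, 13, Firm A chooses Budget. Subgame-perfect outcome: (Budget, X) with payoffs (16, 18).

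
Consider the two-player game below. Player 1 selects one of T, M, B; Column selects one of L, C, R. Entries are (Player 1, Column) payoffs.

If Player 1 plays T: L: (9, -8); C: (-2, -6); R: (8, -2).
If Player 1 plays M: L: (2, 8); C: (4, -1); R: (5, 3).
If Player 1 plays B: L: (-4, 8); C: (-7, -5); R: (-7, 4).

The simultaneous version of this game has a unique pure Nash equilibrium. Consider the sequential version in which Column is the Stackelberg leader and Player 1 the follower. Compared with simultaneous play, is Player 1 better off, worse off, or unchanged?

Player 1 best-responds to each possible Column move:
- L → Player 1 plays T (best of 9, 2, -4); Column gets -8.
- C → Player 1 plays M (best of -2, 4, -7); Column gets -1.
- R → Player 1 plays T (best of 8, 5, -7); Column gets -2.
Among -8, -1, -2, the best is -1 at C. Subgame-perfect outcome: (M, C) with payoffs (4, -1).
Now find the simultaneous Nash equilibrium.
Player 1's best replies: L→T; C→M; R→T.
Column's best replies: T→R; M→L; B→L.
Only (T, R) has each player best-responding; Nash payoffs (8, -2).
Player 1 earns 4 sequentially versus 8 at the Nash outcome: worse off.

worse off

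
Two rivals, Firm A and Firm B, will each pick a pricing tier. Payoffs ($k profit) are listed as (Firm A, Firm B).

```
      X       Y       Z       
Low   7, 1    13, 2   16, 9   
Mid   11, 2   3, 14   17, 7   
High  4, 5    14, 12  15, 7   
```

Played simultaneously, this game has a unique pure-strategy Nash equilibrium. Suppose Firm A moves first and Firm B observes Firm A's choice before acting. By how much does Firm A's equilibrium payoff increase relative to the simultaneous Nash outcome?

2

Work backward from Firm B's decision.
- Low → Firm B plays Z (best of 1, 2, 9); Firm A gets 16.
- Mid → Firm B plays Y (best of 2, 14, 7); Firm A gets 3.
- High → Firm B plays Y (best of 5, 12, 7); Firm A gets 14.
Maximizing over 16, 3, 14, Firm A chooses Low. Subgame-perfect outcome: (Low, Z) with payoffs (16, 9).
For the simultaneous game, intersect best replies.
Firm A's best replies: X→Mid; Y→High; Z→Mid.
Firm B's best replies: Low→Z; Mid→Y; High→Y.
Only (High, Y) has each player best-responding; Nash payoffs (14, 12).
Firm A's commitment gain: 16 − 14 = 2.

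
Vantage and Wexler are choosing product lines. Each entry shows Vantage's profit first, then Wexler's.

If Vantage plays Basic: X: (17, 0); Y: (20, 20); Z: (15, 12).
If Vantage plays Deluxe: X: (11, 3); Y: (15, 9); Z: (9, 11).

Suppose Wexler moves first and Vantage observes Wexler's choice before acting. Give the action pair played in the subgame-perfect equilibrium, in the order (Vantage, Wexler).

Vantage best-responds to each possible Wexler move:
- X: BR = Basic, leader payoff 0.
- Y: BR = Basic, leader payoff 20.
- Z: BR = Basic, leader payoff 12.
Maximizing over 0, 20, 12, Wexler chooses Y. Subgame-perfect outcome: (Basic, Y) with payoffs (20, 20).

(Basic, Y)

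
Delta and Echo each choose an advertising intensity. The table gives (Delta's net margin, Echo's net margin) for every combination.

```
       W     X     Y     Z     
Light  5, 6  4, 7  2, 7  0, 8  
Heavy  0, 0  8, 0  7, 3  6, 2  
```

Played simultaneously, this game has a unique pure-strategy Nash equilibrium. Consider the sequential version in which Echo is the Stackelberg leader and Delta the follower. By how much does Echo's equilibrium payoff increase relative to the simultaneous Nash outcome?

3

Solve by backward induction (Echo leads).
- W → Delta plays Light (best of 5, 0); Echo gets 6.
- X → Delta plays Heavy (best of 4, 8); Echo gets 0.
- Y → Delta plays Heavy (best of 2, 7); Echo gets 3.
- Z → Delta plays Heavy (best of 0, 6); Echo gets 2.
Maximizing over 6, 0, 3, 2, Echo chooses W. Subgame-perfect outcome: (Light, W) with payoffs (5, 6).
For the simultaneous game, intersect best replies.
Delta's best replies: W→Light; X→Heavy; Y→Heavy; Z→Heavy.
Echo's best replies: Light→Z; Heavy→Y.
Only (Heavy, Y) has each player best-responding; Nash payoffs (7, 3).
Echo's commitment gain: 6 − 3 = 3.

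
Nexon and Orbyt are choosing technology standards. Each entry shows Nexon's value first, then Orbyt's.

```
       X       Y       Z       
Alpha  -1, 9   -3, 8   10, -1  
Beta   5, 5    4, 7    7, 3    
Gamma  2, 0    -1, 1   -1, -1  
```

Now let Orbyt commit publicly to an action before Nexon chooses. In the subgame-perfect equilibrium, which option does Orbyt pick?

Y

Nexon best-responds to each possible Orbyt move:
- X → Nexon plays Beta (best of -1, 5, 2); Orbyt gets 5.
- Y → Nexon plays Beta (best of -3, 4, -1); Orbyt gets 7.
- Z → Nexon plays Alpha (best of 10, 7, -1); Orbyt gets -1.
Orbyt's induced payoffs are 5, 7, -1, so Orbyt commits to Y. Subgame-perfect outcome: (Beta, Y) with payoffs (4, 7).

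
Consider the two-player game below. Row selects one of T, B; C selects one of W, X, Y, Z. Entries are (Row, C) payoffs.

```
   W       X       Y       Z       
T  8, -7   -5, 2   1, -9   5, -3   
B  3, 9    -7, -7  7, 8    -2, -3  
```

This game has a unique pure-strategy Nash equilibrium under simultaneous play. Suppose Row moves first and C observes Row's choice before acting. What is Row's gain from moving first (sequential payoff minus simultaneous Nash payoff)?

C best-responds to each possible Row move:
- T → C plays X (best of -7, 2, -9, -3); Row gets -5.
- B → C plays W (best of 9, -7, 8, -3); Row gets 3.
Maximizing over -5, 3, Row chooses B. Subgame-perfect outcome: (B, W) with payoffs (3, 9).
Now find the simultaneous Nash equilibrium.
Row's best replies: W→T; X→T; Y→B; Z→T.
C's best replies: T→X; B→W.
Only (T, X) has each player best-responding; Nash payoffs (-5, 2).
Row's commitment gain: 3 − -5 = 8.

8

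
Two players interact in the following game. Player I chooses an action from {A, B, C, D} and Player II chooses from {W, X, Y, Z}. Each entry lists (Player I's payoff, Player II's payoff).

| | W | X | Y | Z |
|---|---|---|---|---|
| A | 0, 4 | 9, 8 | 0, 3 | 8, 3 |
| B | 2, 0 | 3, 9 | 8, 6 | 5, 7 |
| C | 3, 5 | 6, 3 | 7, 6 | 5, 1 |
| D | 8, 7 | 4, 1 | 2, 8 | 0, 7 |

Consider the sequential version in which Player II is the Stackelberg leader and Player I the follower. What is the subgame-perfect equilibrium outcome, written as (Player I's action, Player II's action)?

Player I best-responds to each possible Player II move:
- W: Player I compares 0, 2, 3, 8 and picks D; Player II would get 7.
- X: Player I compares 9, 3, 6, 4 and picks A; Player II would get 8.
- Y: Player I compares 0, 8, 7, 2 and picks B; Player II would get 6.
- Z: Player I compares 8, 5, 5, 0 and picks A; Player II would get 3.
Among 7, 8, 6, 3, the best is 8 at X. Subgame-perfect outcome: (A, X) with payoffs (9, 8).

(A, X)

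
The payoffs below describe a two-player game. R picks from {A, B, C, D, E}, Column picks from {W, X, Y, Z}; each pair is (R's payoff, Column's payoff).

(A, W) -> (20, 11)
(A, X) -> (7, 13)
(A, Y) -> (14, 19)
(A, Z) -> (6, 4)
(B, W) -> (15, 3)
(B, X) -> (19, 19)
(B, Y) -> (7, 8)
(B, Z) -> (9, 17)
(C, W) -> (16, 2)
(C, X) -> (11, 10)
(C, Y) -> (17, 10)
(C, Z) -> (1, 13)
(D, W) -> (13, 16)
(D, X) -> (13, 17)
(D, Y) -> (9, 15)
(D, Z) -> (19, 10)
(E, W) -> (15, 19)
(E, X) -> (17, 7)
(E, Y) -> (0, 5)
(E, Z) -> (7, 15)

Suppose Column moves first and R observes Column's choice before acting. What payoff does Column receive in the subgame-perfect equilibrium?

19

Solve by backward induction (Column leads).
- W: BR = A, leader payoff 11.
- X: BR = B, leader payoff 19.
- Y: BR = C, leader payoff 10.
- Z: BR = D, leader payoff 10.
Column's induced payoffs are 11, 19, 10, 10, so Column commits to X. Subgame-perfect outcome: (B, X) with payoffs (19, 19).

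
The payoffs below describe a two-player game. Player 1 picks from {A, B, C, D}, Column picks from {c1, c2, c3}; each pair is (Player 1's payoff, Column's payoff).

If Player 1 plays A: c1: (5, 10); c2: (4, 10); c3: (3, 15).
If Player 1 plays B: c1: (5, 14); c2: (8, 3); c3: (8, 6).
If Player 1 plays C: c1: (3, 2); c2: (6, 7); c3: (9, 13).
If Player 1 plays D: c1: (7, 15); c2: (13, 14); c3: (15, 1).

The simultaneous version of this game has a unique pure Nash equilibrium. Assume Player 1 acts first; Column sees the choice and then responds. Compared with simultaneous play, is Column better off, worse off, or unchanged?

Work backward from Column's decision.
- A: Column compares 10, 10, 15 and picks c3; Player 1 would get 3.
- B: Column compares 14, 3, 6 and picks c1; Player 1 would get 5.
- C: Column compares 2, 7, 13 and picks c3; Player 1 would get 9.
- D: Column compares 15, 14, 1 and picks c1; Player 1 would get 7.
Maximizing over 3, 5, 9, 7, Player 1 chooses C. Subgame-perfect outcome: (C, c3) with payoffs (9, 13).
Under simultaneous play:
Player 1's best replies: c1→D; c2→D; c3→D.
Column's best replies: A→c3; B→c1; C→c3; D→c1.
Only (D, c1) has each player best-responding; Nash payoffs (7, 15).
Column earns 13 sequentially versus 15 at the Nash outcome: worse off.

worse off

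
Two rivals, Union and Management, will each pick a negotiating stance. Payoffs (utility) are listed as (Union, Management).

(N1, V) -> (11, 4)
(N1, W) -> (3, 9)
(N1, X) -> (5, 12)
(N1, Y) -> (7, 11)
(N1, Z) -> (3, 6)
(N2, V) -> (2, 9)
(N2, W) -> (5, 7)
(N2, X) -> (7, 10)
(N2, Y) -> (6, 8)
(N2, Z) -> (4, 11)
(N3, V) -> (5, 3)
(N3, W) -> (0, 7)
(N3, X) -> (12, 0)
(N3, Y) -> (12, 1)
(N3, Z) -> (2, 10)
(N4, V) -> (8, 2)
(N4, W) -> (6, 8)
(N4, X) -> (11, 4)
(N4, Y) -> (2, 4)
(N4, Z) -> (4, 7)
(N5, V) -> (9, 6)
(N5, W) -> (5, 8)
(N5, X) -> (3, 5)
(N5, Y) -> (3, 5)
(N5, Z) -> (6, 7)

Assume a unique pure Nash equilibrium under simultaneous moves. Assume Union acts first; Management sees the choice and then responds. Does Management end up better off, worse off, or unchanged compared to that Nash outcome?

Management best-responds to each possible Union move:
- N1 → Management plays X (best of 4, 9, 12, 11, 6); Union gets 5.
- N2 → Management plays Z (best of 9, 7, 10, 8, 11); Union gets 4.
- N3 → Management plays Z (best of 3, 7, 0, 1, 10); Union gets 2.
- N4 → Management plays W (best of 2, 8, 4, 4, 7); Union gets 6.
- N5 → Management plays W (best of 6, 8, 5, 5, 7); Union gets 5.
Maximizing over 5, 4, 2, 6, 5, Union chooses N4. Subgame-perfect outcome: (N4, W) with payoffs (6, 8).
Now find the simultaneous Nash equilibrium.
Union's best replies: V→N1; W→N4; X→N3; Y→N3; Z→N5.
Management's best replies: N1→X; N2→Z; N3→Z; N4→W; N5→W.
The unique mutual best reply is (N4, W), giving (6, 8).
Management earns 8 sequentially versus 8 at the Nash outcome: unchanged.

unchanged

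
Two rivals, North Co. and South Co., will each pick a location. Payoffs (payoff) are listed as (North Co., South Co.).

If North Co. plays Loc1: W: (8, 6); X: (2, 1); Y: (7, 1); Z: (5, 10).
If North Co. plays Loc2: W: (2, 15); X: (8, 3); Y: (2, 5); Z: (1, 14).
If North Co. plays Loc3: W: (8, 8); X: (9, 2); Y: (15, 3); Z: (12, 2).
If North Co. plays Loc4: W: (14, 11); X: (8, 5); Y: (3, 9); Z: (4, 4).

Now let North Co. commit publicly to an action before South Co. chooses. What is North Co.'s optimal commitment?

Loc4

Backward induction with North Co. moving first.
- Loc1: South Co. compares 6, 1, 1, 10 and picks Z; North Co. would get 5.
- Loc2: South Co. compares 15, 3, 5, 14 and picks W; North Co. would get 2.
- Loc3: South Co. compares 8, 2, 3, 2 and picks W; North Co. would get 8.
- Loc4: South Co. compares 11, 5, 9, 4 and picks W; North Co. would get 14.
Among 5, 2, 8, 14, the best is 14 at Loc4. Subgame-perfect outcome: (Loc4, W) with payoffs (14, 11).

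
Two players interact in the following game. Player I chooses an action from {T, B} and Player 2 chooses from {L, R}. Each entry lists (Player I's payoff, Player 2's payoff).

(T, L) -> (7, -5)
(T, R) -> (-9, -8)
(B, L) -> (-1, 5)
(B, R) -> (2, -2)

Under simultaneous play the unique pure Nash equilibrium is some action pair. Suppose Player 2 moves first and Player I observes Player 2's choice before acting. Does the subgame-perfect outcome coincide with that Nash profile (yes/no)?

Solve by backward induction (Player 2 leads).
- L → Player I plays T (best of 7, -1); Player 2 gets -5.
- R → Player I plays B (best of -9, 2); Player 2 gets -2.
Among -5, -2, the best is -2 at R. Subgame-perfect outcome: (B, R) with payoffs (2, -2).
For the simultaneous game, intersect best replies.
Player I's best replies: L→T; R→B.
Player 2's best replies: T→L; B→L.
Only (T, L) has each player best-responding; Nash payoffs (7, -5).
Sequential outcome (B, R) differs from the Nash profile (T, L).

no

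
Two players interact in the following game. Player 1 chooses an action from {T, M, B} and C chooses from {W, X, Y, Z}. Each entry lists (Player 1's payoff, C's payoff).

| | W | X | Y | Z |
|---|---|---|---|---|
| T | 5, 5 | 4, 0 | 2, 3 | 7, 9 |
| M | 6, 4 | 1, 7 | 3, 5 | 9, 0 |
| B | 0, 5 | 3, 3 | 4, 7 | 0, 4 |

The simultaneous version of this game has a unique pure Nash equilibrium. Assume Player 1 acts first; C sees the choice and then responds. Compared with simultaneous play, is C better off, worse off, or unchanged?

C best-responds to each possible Player 1 move:
- T: C compares 5, 0, 3, 9 and picks Z; Player 1 would get 7.
- M: C compares 4, 7, 5, 0 and picks X; Player 1 would get 1.
- B: C compares 5, 3, 7, 4 and picks Y; Player 1 would get 4.
Player 1's induced payoffs are 7, 1, 4, so Player 1 commits to T. Subgame-perfect outcome: (T, Z) with payoffs (7, 9).
Now find the simultaneous Nash equilibrium.
Player 1's best replies: W→M; X→T; Y→B; Z→M.
C's best replies: T→Z; M→X; B→Y.
The unique mutual best reply is (B, Y), giving (4, 7).
C earns 9 sequentially versus 7 at the Nash outcome: better off.

better off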